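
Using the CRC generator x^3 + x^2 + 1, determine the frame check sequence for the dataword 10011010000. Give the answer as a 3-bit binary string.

Append 3 zeros: 10011010000000. Divide by 1101 (XOR where the leading bit is 1):
  pos 0: 1001 XOR 1101 = 0100
  pos 1: 1001 XOR 1101 = 0100
  pos 2: 1000 XOR 1101 = 0101
  pos 3: 1011 XOR 1101 = 0110
  pos 4: 1100 XOR 1101 = 0001
  pos 7: 1000 XOR 1101 = 0101
  pos 8: 1010 XOR 1101 = 0111
  pos 9: 1110 XOR 1101 = 0011
Remainder (last 3 bits) = 110. This is the CRC / FCS.

110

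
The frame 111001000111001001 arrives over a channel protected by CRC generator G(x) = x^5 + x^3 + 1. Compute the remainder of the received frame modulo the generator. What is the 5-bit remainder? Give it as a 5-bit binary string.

00000

Modulo-2 division of 111001000111001001 by 101001:
  pos 0: 111001 XOR 101001 = 010000
  pos 1: 100000 XOR 101001 = 001001
  pos 3: 100100 XOR 101001 = 001101
  pos 5: 110111 XOR 101001 = 011110
  pos 6: 111101 XOR 101001 = 010100
  pos 7: 101000 XOR 101001 = 000001
  pos 12: 101001 XOR 101001 = 000000
Remainder = 00000 (zero — the frame passes the CRC check).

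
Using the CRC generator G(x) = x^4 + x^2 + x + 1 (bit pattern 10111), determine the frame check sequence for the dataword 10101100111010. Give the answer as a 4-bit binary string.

0110

Append 4 zeros: 101011001110100000. Divide by 10111 (XOR where the leading bit is 1):
  pos 0: 10101 XOR 10111 = 00010
  pos 3: 10100 XOR 10111 = 00011
  pos 6: 11111 XOR 10111 = 01000
  pos 7: 10000 XOR 10111 = 00111
  pos 9: 11110 XOR 10111 = 01001
  pos 10: 10010 XOR 10111 = 00101
  pos 12: 10100 XOR 10111 = 00011
Remainder (last 4 bits) = 0110. This is the CRC / FCS.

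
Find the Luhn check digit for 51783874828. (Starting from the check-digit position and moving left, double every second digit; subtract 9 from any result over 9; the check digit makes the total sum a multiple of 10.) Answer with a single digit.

6

Partial digits right→left: 8 2 8 4 7 8 3 8 7 1 5
Double every second digit counting from the check-digit position (so the 1st, 3rd, 5th, ... of the partial from the right).
  doubled (with −9 where >9): 7 7 5 6 5 1 → sum 31
  kept as-is: 2 4 8 8 1 → sum 23
Total = 31 + 23 = 54.
Check digit = (10 − (54 mod 10)) mod 10 = 6.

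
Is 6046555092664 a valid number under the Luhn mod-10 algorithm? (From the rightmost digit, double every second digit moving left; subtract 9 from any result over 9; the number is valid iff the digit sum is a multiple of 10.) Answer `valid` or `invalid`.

valid

From the right, keep odd positions and double even positions (subtract 9 from any doubled value over 9):
  doubled (positions 2,4,...): 3 4 0 1 3 0 → sum 11
  kept (positions 1,3,...): 4 6 9 5 5 4 6 → sum 39
Total = 50.
50 mod 10 = 0, so the number is valid.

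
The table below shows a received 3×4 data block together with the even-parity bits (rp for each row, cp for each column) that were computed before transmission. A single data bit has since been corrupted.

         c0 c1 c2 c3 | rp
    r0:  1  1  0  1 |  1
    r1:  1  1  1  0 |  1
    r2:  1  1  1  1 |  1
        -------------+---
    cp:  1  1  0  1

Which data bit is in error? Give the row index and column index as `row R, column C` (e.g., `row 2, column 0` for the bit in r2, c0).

row 2, column 3

Recompute each row's even parity and compare to rp:
  r0: data parity 1, sent rp 1 → ok
  r1: data parity 1, sent rp 1 → ok
  r2: data parity 0, sent rp 1 → mismatch
Recompute each column's even parity and compare to cp:
  c0: data parity 1, sent cp 1 → ok
  c1: data parity 1, sent cp 1 → ok
  c2: data parity 0, sent cp 0 → ok
  c3: data parity 0, sent cp 1 → mismatch
Exactly one row (r2) and one column (c3) fail → the flipped bit is at their intersection.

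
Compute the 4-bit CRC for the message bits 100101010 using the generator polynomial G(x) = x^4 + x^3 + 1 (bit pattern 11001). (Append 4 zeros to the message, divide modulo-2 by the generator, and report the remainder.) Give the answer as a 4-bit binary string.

Append 4 zeros: 1001010100000. Divide by 11001 (XOR where the leading bit is 1):
  pos 0: 10010 XOR 11001 = 01011
  pos 1: 10111 XOR 11001 = 01110
  pos 2: 11100 XOR 11001 = 00101
  pos 4: 10110 XOR 11001 = 01111
  pos 5: 11110 XOR 11001 = 00111
  pos 7: 11100 XOR 11001 = 00101
Remainder (last 4 bits) = 1010. This is the CRC / FCS.

1010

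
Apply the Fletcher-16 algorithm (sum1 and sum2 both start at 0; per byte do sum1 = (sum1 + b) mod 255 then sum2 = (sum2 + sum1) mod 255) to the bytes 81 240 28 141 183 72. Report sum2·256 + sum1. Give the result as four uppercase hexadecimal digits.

6DEB

Running sums (mod 255):
  after byte 0 (81): sum1=81, sum2=81
  after byte 1 (240): sum1=66, sum2=147
  after byte 2 (28): sum1=94, sum2=241
  after byte 3 (141): sum1=235, sum2=221
  after byte 4 (183): sum1=163, sum2=129
  after byte 5 (72): sum1=235, sum2=109
Checksum = sum2·256 + sum1 = 109·256 + 235 = 28139 = 0x6DEB.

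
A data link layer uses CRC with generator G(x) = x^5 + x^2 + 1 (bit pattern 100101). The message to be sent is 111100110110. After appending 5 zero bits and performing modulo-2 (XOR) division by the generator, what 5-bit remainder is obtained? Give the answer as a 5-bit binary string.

Append 5 zeros: 11110011011000000. Divide by 100101 (XOR where the leading bit is 1):
  pos 0: 111100 XOR 100101 = 011001
  pos 1: 110011 XOR 100101 = 010110
  pos 2: 101101 XOR 100101 = 001000
  pos 4: 100001 XOR 100101 = 000100
  pos 7: 100100 XOR 100101 = 000001
Remainder (last 5 bits) = 10000. This is the CRC / FCS.

10000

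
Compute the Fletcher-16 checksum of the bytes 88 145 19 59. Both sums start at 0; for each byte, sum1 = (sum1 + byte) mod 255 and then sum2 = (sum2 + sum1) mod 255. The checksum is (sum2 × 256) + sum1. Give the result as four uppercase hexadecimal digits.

Running sums (mod 255):
  after byte 0 (88): sum1=88, sum2=88
  after byte 1 (145): sum1=233, sum2=66
  after byte 2 (19): sum1=252, sum2=63
  after byte 3 (59): sum1=56, sum2=119
Checksum = sum2·256 + sum1 = 119·256 + 56 = 30520 = 0x7738.

7738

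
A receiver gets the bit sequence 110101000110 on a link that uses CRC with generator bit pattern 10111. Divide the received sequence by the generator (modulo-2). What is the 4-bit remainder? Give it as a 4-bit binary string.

0000

Modulo-2 division of 110101000110 by 10111:
  pos 0: 11010 XOR 10111 = 01101
  pos 1: 11011 XOR 10111 = 01100
  pos 2: 11000 XOR 10111 = 01111
  pos 3: 11110 XOR 10111 = 01001
  pos 4: 10010 XOR 10111 = 00101
  pos 6: 10111 XOR 10111 = 00000
Remainder = 0000 (zero — the frame passes the CRC check).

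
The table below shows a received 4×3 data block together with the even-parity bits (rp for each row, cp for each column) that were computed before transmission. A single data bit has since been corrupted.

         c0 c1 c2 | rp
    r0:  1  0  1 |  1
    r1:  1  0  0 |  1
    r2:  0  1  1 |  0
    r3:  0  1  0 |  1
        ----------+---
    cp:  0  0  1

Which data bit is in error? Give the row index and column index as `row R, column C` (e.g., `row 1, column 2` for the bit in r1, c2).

row 0, column 2

Recompute each row's even parity and compare to rp:
  r0: data parity 0, sent rp 1 → mismatch
  r1: data parity 1, sent rp 1 → ok
  r2: data parity 0, sent rp 0 → ok
  r3: data parity 1, sent rp 1 → ok
Recompute each column's even parity and compare to cp:
  c0: data parity 0, sent cp 0 → ok
  c1: data parity 0, sent cp 0 → ok
  c2: data parity 0, sent cp 1 → mismatch
Exactly one row (r0) and one column (c2) fail → the flipped bit is at their intersection.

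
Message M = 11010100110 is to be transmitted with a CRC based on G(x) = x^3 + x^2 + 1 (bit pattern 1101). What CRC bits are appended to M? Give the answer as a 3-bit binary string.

Append 3 zeros: 11010100110000. Divide by 1101 (XOR where the leading bit is 1):
  pos 0: 1101 XOR 1101 = 0000
  pos 5: 1001 XOR 1101 = 0100
  pos 6: 1001 XOR 1101 = 0100
  pos 7: 1000 XOR 1101 = 0101
  pos 8: 1010 XOR 1101 = 0111
  pos 9: 1110 XOR 1101 = 0011
Remainder (last 3 bits) = 110. This is the CRC / FCS.

110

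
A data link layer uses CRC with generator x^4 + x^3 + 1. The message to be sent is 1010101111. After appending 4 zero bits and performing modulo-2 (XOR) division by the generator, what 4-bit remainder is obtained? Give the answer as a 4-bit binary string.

0100

Append 4 zeros: 10101011110000. Divide by 11001 (XOR where the leading bit is 1):
  pos 0: 10101 XOR 11001 = 01100
  pos 1: 11000 XOR 11001 = 00001
  pos 5: 11111 XOR 11001 = 00110
  pos 7: 11000 XOR 11001 = 00001
Remainder (last 4 bits) = 0100. This is the CRC / FCS.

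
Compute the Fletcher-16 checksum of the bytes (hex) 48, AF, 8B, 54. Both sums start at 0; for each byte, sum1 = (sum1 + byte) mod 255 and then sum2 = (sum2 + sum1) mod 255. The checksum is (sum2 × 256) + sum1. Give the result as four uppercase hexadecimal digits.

9BD7

Running sums (mod 255):
  after byte 0 (48): sum1=72, sum2=72
  after byte 1 (AF): sum1=247, sum2=64
  after byte 2 (8B): sum1=131, sum2=195
  after byte 3 (54): sum1=215, sum2=155
Checksum = sum2·256 + sum1 = 155·256 + 215 = 39895 = 0x9BD7.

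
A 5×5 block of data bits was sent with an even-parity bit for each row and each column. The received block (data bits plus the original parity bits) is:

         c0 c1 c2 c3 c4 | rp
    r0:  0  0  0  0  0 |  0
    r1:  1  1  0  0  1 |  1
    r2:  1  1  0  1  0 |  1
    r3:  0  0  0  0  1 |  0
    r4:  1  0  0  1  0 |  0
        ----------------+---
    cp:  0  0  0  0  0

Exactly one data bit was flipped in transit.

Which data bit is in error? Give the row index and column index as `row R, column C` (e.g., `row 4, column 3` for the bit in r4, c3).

row 3, column 0

Recompute each row's even parity and compare to rp:
  r0: data parity 0, sent rp 0 → ok
  r1: data parity 1, sent rp 1 → ok
  r2: data parity 1, sent rp 1 → ok
  r3: data parity 1, sent rp 0 → mismatch
  r4: data parity 0, sent rp 0 → ok
Recompute each column's even parity and compare to cp:
  c0: data parity 1, sent cp 0 → mismatch
  c1: data parity 0, sent cp 0 → ok
  c2: data parity 0, sent cp 0 → ok
  c3: data parity 0, sent cp 0 → ok
  c4: data parity 0, sent cp 0 → ok
Exactly one row (r3) and one column (c0) fail → the flipped bit is at their intersection.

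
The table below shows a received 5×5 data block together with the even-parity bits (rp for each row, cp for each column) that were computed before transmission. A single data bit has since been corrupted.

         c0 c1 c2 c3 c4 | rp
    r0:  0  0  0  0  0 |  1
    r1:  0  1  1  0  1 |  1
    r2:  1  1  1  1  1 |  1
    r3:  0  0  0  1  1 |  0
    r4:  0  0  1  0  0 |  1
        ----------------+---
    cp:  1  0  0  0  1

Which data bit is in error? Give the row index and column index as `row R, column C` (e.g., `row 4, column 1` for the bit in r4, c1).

row 0, column 2

Recompute each row's even parity and compare to rp:
  r0: data parity 0, sent rp 1 → mismatch
  r1: data parity 1, sent rp 1 → ok
  r2: data parity 1, sent rp 1 → ok
  r3: data parity 0, sent rp 0 → ok
  r4: data parity 1, sent rp 1 → ok
Recompute each column's even parity and compare to cp:
  c0: data parity 1, sent cp 1 → ok
  c1: data parity 0, sent cp 0 → ok
  c2: data parity 1, sent cp 0 → mismatch
  c3: data parity 0, sent cp 0 → ok
  c4: data parity 1, sent cp 1 → ok
Exactly one row (r0) and one column (c2) fail → the flipped bit is at their intersection.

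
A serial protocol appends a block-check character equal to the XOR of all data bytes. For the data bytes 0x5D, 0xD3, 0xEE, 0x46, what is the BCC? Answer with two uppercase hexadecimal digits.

XOR the bytes together:
  start with 0x5D
  0x5D ⊕ 0xD3 = 0x8E
  0x8E ⊕ 0xEE = 0x60
  0x60 ⊕ 0x46 = 0x26

26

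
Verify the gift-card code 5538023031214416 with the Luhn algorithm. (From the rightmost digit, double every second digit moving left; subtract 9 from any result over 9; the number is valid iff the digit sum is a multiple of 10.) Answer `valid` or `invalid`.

valid

From the right, keep odd positions and double even positions (subtract 9 from any doubled value over 9):
  doubled (positions 2,4,...): 2 8 4 6 6 0 6 1 → sum 33
  kept (positions 1,3,...): 6 4 1 1 0 2 8 5 → sum 27
Total = 60.
60 mod 10 = 0, so the number is valid.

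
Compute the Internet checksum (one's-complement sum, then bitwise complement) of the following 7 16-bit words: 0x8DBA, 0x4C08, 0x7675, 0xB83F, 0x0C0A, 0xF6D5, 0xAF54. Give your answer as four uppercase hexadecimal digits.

4553

One's-complement addition (fold any carry out of bit 15 back into bit 0):
  0x8DBA + 0x4C08 = 0x0D9C2
  0xD9C2 + 0x7675 = 0x15037 → wrap carry → 0x5038
  0x5038 + 0xB83F = 0x10877 → wrap carry → 0x0878
  0x0878 + 0x0C0A = 0x01482
  0x1482 + 0xF6D5 = 0x10B57 → wrap carry → 0x0B58
  0x0B58 + 0xAF54 = 0x0BAAC
One's-complement sum = 0xBAAC.
Checksum = ~0xBAAC & 0xFFFF = 0x4553.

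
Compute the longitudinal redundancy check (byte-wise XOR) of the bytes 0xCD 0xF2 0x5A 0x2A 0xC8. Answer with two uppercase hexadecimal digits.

87

XOR the bytes together:
  start with 0xCD
  0xCD ⊕ 0xF2 = 0x3F
  0x3F ⊕ 0x5A = 0x65
  0x65 ⊕ 0x2A = 0x4F
  0x4F ⊕ 0xC8 = 0x87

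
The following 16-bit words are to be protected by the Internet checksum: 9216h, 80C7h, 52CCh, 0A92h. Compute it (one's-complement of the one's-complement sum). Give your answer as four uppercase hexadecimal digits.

8FC3

One's-complement addition (fold any carry out of bit 15 back into bit 0):
  0x9216 + 0x80C7 = 0x112DD → wrap carry → 0x12DE
  0x12DE + 0x52CC = 0x065AA
  0x65AA + 0x0A92 = 0x0703C
One's-complement sum = 0x703C.
Checksum = ~0x703C & 0xFFFF = 0x8FC3.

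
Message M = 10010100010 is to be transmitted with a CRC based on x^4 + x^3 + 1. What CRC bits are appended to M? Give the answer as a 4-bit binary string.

Append 4 zeros: 100101000100000. Divide by 11001 (XOR where the leading bit is 1):
  pos 0: 10010 XOR 11001 = 01011
  pos 1: 10111 XOR 11001 = 01110
  pos 2: 11100 XOR 11001 = 00101
  pos 4: 10100 XOR 11001 = 01101
  pos 5: 11011 XOR 11001 = 00010
  pos 8: 10000 XOR 11001 = 01001
  pos 9: 10010 XOR 11001 = 01011
  pos 10: 10110 XOR 11001 = 01111
Remainder (last 4 bits) = 1111. This is the CRC / FCS.

1111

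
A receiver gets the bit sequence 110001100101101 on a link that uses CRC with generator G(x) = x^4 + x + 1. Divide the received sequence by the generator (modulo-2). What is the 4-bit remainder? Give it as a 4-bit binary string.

0000

Modulo-2 division of 110001100101101 by 10011:
  pos 0: 11000 XOR 10011 = 01011
  pos 1: 10111 XOR 10011 = 00100
  pos 3: 10010 XOR 10011 = 00001
  pos 7: 10101 XOR 10011 = 00110
  pos 9: 11010 XOR 10011 = 01001
  pos 10: 10011 XOR 10011 = 00000
Remainder = 0000 (zero — the frame passes the CRC check).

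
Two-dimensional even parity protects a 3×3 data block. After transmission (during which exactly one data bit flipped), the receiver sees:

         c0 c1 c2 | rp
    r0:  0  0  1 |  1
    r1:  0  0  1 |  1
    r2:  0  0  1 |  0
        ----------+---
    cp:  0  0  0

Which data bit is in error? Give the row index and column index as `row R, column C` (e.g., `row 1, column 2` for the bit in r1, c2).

Recompute each row's even parity and compare to rp:
  r0: data parity 1, sent rp 1 → ok
  r1: data parity 1, sent rp 1 → ok
  r2: data parity 1, sent rp 0 → mismatch
Recompute each column's even parity and compare to cp:
  c0: data parity 0, sent cp 0 → ok
  c1: data parity 0, sent cp 0 → ok
  c2: data parity 1, sent cp 0 → mismatch
Exactly one row (r2) and one column (c2) fail → the flipped bit is at their intersection.

row 2, column 2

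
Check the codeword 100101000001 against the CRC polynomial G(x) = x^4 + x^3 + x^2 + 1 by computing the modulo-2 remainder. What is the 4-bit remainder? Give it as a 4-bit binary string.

Modulo-2 division of 100101000001 by 11101:
  pos 0: 10010 XOR 11101 = 01111
  pos 1: 11111 XOR 11101 = 00010
  pos 4: 10000 XOR 11101 = 01101
  pos 5: 11010 XOR 11101 = 00111
  pos 7: 11101 XOR 11101 = 00000
Remainder = 0000 (zero — the frame passes the CRC check).

0000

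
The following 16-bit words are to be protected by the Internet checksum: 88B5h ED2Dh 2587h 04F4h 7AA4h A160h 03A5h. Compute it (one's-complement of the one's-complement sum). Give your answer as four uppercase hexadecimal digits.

3FF7

One's-complement addition (fold any carry out of bit 15 back into bit 0):
  0x88B5 + 0xED2D = 0x175E2 → wrap carry → 0x75E3
  0x75E3 + 0x2587 = 0x09B6A
  0x9B6A + 0x04F4 = 0x0A05E
  0xA05E + 0x7AA4 = 0x11B02 → wrap carry → 0x1B03
  0x1B03 + 0xA160 = 0x0BC63
  0xBC63 + 0x03A5 = 0x0C008
One's-complement sum = 0xC008.
Checksum = ~0xC008 & 0xFFFF = 0x3FF7.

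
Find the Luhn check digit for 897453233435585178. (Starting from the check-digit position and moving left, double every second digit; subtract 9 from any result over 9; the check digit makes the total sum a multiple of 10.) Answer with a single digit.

Partial digits right→left: 8 7 1 5 8 5 5 3 4 3 3 2 3 5 4 7 9 8
Double every second digit counting from the check-digit position (so the 1st, 3rd, 5th, ... of the partial from the right).
  doubled (with −9 where >9): 7 2 7 1 8 6 6 8 9 → sum 54
  kept as-is: 7 5 5 3 3 2 5 7 8 → sum 45
Total = 54 + 45 = 99.
Check digit = (10 − (99 mod 10)) mod 10 = 1.

1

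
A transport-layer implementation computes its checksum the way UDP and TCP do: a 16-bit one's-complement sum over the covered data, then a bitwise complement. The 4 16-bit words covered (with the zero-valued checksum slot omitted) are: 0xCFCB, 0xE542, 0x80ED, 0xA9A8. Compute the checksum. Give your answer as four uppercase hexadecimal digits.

205B

One's-complement addition (fold any carry out of bit 15 back into bit 0):
  0xCFCB + 0xE542 = 0x1B50D → wrap carry → 0xB50E
  0xB50E + 0x80ED = 0x135FB → wrap carry → 0x35FC
  0x35FC + 0xA9A8 = 0x0DFA4
One's-complement sum = 0xDFA4.
Checksum = ~0xDFA4 & 0xFFFF = 0x205B.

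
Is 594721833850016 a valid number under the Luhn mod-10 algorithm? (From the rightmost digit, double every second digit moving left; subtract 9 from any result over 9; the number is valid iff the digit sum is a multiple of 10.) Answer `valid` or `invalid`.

From the right, keep odd positions and double even positions (subtract 9 from any doubled value over 9):
  doubled (positions 2,4,...): 2 0 7 6 2 5 9 → sum 31
  kept (positions 1,3,...): 6 0 5 3 8 2 4 5 → sum 33
Total = 64.
64 mod 10 = 4, so the number is invalid.

invalid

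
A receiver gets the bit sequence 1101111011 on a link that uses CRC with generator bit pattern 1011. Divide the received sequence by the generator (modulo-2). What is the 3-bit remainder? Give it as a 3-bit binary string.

010

Modulo-2 division of 1101111011 by 1011:
  pos 0: 1101 XOR 1011 = 0110
  pos 1: 1101 XOR 1011 = 0110
  pos 2: 1101 XOR 1011 = 0110
  pos 3: 1101 XOR 1011 = 0110
  pos 4: 1100 XOR 1011 = 0111
  pos 5: 1111 XOR 1011 = 0100
  pos 6: 1001 XOR 1011 = 0010
Remainder = 010 (nonzero — an error is detected).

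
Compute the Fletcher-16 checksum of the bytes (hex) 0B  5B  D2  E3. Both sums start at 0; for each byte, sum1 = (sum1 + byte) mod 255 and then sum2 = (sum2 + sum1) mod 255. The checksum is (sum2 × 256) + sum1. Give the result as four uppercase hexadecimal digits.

C71D

Running sums (mod 255):
  after byte 0 (0B): sum1=11, sum2=11
  after byte 1 (5B): sum1=102, sum2=113
  after byte 2 (D2): sum1=57, sum2=170
  after byte 3 (E3): sum1=29, sum2=199
Checksum = sum2·256 + sum1 = 199·256 + 29 = 50973 = 0xC71D.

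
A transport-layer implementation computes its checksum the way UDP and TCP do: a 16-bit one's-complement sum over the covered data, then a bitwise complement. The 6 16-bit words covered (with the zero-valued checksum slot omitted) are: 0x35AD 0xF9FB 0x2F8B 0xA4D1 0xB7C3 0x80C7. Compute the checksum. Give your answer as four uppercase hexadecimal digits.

One's-complement addition (fold any carry out of bit 15 back into bit 0):
  0x35AD + 0xF9FB = 0x12FA8 → wrap carry → 0x2FA9
  0x2FA9 + 0x2F8B = 0x05F34
  0x5F34 + 0xA4D1 = 0x10405 → wrap carry → 0x0406
  0x0406 + 0xB7C3 = 0x0BBC9
  0xBBC9 + 0x80C7 = 0x13C90 → wrap carry → 0x3C91
One's-complement sum = 0x3C91.
Checksum = ~0x3C91 & 0xFFFF = 0xC36E.

C36E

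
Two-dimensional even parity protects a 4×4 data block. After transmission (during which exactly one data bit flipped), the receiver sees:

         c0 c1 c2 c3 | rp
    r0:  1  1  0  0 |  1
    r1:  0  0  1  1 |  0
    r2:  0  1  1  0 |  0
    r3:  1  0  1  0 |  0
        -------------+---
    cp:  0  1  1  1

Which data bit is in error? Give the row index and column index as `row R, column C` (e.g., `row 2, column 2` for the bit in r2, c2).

Recompute each row's even parity and compare to rp:
  r0: data parity 0, sent rp 1 → mismatch
  r1: data parity 0, sent rp 0 → ok
  r2: data parity 0, sent rp 0 → ok
  r3: data parity 0, sent rp 0 → ok
Recompute each column's even parity and compare to cp:
  c0: data parity 0, sent cp 0 → ok
  c1: data parity 0, sent cp 1 → mismatch
  c2: data parity 1, sent cp 1 → ok
  c3: data parity 1, sent cp 1 → ok
Exactly one row (r0) and one column (c1) fail → the flipped bit is at their intersection.

row 0, column 1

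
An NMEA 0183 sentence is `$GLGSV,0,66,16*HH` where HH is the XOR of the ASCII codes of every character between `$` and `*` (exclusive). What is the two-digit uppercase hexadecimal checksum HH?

XOR the ASCII codes of the payload characters:
  'G' = 0x47 → acc = 0x47
  'L' = 0x4C → acc = 0x0B
  'G' = 0x47 → acc = 0x4C
  'S' = 0x53 → acc = 0x1F
  'V' = 0x56 → acc = 0x49
  ',' = 0x2C → acc = 0x65
  '0' = 0x30 → acc = 0x55
  ',' = 0x2C → acc = 0x79
  '6' = 0x36 → acc = 0x4F
  '6' = 0x36 → acc = 0x79
  ',' = 0x2C → acc = 0x55
  '1' = 0x31 → acc = 0x64
  '6' = 0x36 → acc = 0x52
Checksum = 0x52.

52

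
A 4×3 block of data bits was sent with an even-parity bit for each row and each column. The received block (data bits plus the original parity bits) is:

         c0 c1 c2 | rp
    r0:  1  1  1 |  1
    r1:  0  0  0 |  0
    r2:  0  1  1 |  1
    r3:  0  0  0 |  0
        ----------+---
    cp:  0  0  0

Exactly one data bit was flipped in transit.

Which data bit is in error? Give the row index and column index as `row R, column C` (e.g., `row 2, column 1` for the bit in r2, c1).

Recompute each row's even parity and compare to rp:
  r0: data parity 1, sent rp 1 → ok
  r1: data parity 0, sent rp 0 → ok
  r2: data parity 0, sent rp 1 → mismatch
  r3: data parity 0, sent rp 0 → ok
Recompute each column's even parity and compare to cp:
  c0: data parity 1, sent cp 0 → mismatch
  c1: data parity 0, sent cp 0 → ok
  c2: data parity 0, sent cp 0 → ok
Exactly one row (r2) and one column (c0) fail → the flipped bit is at their intersection.

row 2, column 0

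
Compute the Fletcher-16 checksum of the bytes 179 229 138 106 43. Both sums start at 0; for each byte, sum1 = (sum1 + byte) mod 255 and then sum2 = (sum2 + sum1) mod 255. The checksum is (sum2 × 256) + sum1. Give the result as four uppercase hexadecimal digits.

Running sums (mod 255):
  after byte 0 (179): sum1=179, sum2=179
  after byte 1 (229): sum1=153, sum2=77
  after byte 2 (138): sum1=36, sum2=113
  after byte 3 (106): sum1=142, sum2=0
  after byte 4 (43): sum1=185, sum2=185
Checksum = sum2·256 + sum1 = 185·256 + 185 = 47545 = 0xB9B9.

B9B9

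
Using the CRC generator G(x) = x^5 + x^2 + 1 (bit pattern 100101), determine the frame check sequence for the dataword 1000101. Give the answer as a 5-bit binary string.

10110

Append 5 zeros: 100010100000. Divide by 100101 (XOR where the leading bit is 1):
  pos 0: 100010 XOR 100101 = 000111
  pos 3: 111100 XOR 100101 = 011001
  pos 4: 110010 XOR 100101 = 010111
  pos 5: 101110 XOR 100101 = 001011
Remainder (last 5 bits) = 10110. This is the CRC / FCS.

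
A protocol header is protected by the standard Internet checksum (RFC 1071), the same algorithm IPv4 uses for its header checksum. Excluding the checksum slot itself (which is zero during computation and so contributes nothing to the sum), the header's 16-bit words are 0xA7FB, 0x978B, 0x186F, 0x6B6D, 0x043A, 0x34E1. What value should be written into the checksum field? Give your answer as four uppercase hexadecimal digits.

0381

One's-complement addition (fold any carry out of bit 15 back into bit 0):
  0xA7FB + 0x978B = 0x13F86 → wrap carry → 0x3F87
  0x3F87 + 0x186F = 0x057F6
  0x57F6 + 0x6B6D = 0x0C363
  0xC363 + 0x043A = 0x0C79D
  0xC79D + 0x34E1 = 0x0FC7E
One's-complement sum = 0xFC7E.
Checksum = ~0xFC7E & 0xFFFF = 0x0381.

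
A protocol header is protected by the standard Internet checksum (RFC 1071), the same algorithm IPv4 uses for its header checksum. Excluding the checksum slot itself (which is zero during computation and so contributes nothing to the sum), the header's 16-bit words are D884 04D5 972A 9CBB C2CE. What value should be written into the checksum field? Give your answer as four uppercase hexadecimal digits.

2BF1

One's-complement addition (fold any carry out of bit 15 back into bit 0):
  0xD884 + 0x04D5 = 0x0DD59
  0xDD59 + 0x972A = 0x17483 → wrap carry → 0x7484
  0x7484 + 0x9CBB = 0x1113F → wrap carry → 0x1140
  0x1140 + 0xC2CE = 0x0D40E
One's-complement sum = 0xD40E.
Checksum = ~0xD40E & 0xFFFF = 0x2BF1.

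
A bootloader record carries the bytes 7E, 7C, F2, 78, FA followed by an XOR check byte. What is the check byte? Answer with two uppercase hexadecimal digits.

72

XOR the bytes together:
  start with 0x7E
  0x7E ⊕ 0x7C = 0x02
  0x02 ⊕ 0xF2 = 0xF0
  0xF0 ⊕ 0x78 = 0x88
  0x88 ⊕ 0xFA = 0x72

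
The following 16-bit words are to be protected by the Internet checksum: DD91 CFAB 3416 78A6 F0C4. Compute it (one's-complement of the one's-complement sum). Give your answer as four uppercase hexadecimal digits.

One's-complement addition (fold any carry out of bit 15 back into bit 0):
  0xDD91 + 0xCFAB = 0x1AD3C → wrap carry → 0xAD3D
  0xAD3D + 0x3416 = 0x0E153
  0xE153 + 0x78A6 = 0x159F9 → wrap carry → 0x59FA
  0x59FA + 0xF0C4 = 0x14ABE → wrap carry → 0x4ABF
One's-complement sum = 0x4ABF.
Checksum = ~0x4ABF & 0xFFFF = 0xB540.

B540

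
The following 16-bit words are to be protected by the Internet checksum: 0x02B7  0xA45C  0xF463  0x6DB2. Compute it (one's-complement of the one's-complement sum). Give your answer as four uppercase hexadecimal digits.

F6D5

One's-complement addition (fold any carry out of bit 15 back into bit 0):
  0x02B7 + 0xA45C = 0x0A713
  0xA713 + 0xF463 = 0x19B76 → wrap carry → 0x9B77
  0x9B77 + 0x6DB2 = 0x10929 → wrap carry → 0x092A
One's-complement sum = 0x092A.
Checksum = ~0x092A & 0xFFFF = 0xF6D5.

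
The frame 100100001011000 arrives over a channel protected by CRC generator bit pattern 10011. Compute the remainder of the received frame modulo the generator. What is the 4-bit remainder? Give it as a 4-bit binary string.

Modulo-2 division of 100100001011000 by 10011:
  pos 0: 10010 XOR 10011 = 00001
  pos 4: 10001 XOR 10011 = 00010
  pos 7: 10011 XOR 10011 = 00000
Remainder = 0000 (zero — the frame passes the CRC check).

0000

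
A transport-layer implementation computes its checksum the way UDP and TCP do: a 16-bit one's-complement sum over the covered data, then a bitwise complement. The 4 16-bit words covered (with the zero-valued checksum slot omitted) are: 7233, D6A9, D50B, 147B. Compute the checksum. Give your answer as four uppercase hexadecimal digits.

One's-complement addition (fold any carry out of bit 15 back into bit 0):
  0x7233 + 0xD6A9 = 0x148DC → wrap carry → 0x48DD
  0x48DD + 0xD50B = 0x11DE8 → wrap carry → 0x1DE9
  0x1DE9 + 0x147B = 0x03264
One's-complement sum = 0x3264.
Checksum = ~0x3264 & 0xFFFF = 0xCD9B.

CD9B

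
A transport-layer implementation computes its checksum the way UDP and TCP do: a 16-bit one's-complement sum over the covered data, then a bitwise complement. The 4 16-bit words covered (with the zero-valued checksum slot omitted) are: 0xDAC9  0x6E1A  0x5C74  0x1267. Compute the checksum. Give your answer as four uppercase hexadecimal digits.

One's-complement addition (fold any carry out of bit 15 back into bit 0):
  0xDAC9 + 0x6E1A = 0x148E3 → wrap carry → 0x48E4
  0x48E4 + 0x5C74 = 0x0A558
  0xA558 + 0x1267 = 0x0B7BF
One's-complement sum = 0xB7BF.
Checksum = ~0xB7BF & 0xFFFF = 0x4840.

4840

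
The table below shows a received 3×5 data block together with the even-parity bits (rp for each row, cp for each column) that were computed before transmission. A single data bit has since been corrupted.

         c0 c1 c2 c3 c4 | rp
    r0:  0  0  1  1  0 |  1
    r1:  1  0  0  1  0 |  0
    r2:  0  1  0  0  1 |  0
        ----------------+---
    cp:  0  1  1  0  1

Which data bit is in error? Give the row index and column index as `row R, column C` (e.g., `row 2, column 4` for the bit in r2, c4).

row 0, column 0

Recompute each row's even parity and compare to rp:
  r0: data parity 0, sent rp 1 → mismatch
  r1: data parity 0, sent rp 0 → ok
  r2: data parity 0, sent rp 0 → ok
Recompute each column's even parity and compare to cp:
  c0: data parity 1, sent cp 0 → mismatch
  c1: data parity 1, sent cp 1 → ok
  c2: data parity 1, sent cp 1 → ok
  c3: data parity 0, sent cp 0 → ok
  c4: data parity 1, sent cp 1 → ok
Exactly one row (r0) and one column (c0) fail → the flipped bit is at their intersection.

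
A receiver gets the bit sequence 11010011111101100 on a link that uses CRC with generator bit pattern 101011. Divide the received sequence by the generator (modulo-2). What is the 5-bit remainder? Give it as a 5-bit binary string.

Modulo-2 division of 11010011111101100 by 101011:
  pos 0: 110100 XOR 101011 = 011111
  pos 1: 111111 XOR 101011 = 010100
  pos 2: 101001 XOR 101011 = 000010
  pos 6: 101111 XOR 101011 = 000100
  pos 9: 100011 XOR 101011 = 001000
  pos 11: 100000 XOR 101011 = 001011
Remainder = 01011 (nonzero — an error is detected).

01011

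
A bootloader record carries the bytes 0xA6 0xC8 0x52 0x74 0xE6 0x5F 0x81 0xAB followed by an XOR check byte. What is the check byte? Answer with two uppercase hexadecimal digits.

XOR the bytes together:
  start with 0xA6
  0xA6 ⊕ 0xC8 = 0x6E
  0x6E ⊕ 0x52 = 0x3C
  0x3C ⊕ 0x74 = 0x48
  0x48 ⊕ 0xE6 = 0xAE
  0xAE ⊕ 0x5F = 0xF1
  0xF1 ⊕ 0x81 = 0x70
  0x70 ⊕ 0xAB = 0xDB

DB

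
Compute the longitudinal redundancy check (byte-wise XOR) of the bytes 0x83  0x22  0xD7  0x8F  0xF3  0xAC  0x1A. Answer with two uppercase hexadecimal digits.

XOR the bytes together:
  start with 0x83
  0x83 ⊕ 0x22 = 0xA1
  0xA1 ⊕ 0xD7 = 0x76
  0x76 ⊕ 0x8F = 0xF9
  0xF9 ⊕ 0xF3 = 0x0A
  0x0A ⊕ 0xAC = 0xA6
  0xA6 ⊕ 0x1A = 0xBC

BC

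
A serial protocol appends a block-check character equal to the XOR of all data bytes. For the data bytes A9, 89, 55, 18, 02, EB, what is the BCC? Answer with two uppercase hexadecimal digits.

84

XOR the bytes together:
  start with 0xA9
  0xA9 ⊕ 0x89 = 0x20
  0x20 ⊕ 0x55 = 0x75
  0x75 ⊕ 0x18 = 0x6D
  0x6D ⊕ 0x02 = 0x6F
  0x6F ⊕ 0xEB = 0x84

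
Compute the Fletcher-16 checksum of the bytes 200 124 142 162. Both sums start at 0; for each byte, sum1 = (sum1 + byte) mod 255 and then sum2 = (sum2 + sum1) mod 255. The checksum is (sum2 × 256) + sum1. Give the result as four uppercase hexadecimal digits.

5876

Running sums (mod 255):
  after byte 0 (200): sum1=200, sum2=200
  after byte 1 (124): sum1=69, sum2=14
  after byte 2 (142): sum1=211, sum2=225
  after byte 3 (162): sum1=118, sum2=88
Checksum = sum2·256 + sum1 = 88·256 + 118 = 22646 = 0x5876.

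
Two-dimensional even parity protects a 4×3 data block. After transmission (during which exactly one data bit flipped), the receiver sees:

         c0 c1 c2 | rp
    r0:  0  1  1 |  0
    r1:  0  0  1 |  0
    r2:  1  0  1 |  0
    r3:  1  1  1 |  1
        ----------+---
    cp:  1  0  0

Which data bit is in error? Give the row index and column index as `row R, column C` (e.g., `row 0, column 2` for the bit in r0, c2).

row 1, column 0

Recompute each row's even parity and compare to rp:
  r0: data parity 0, sent rp 0 → ok
  r1: data parity 1, sent rp 0 → mismatch
  r2: data parity 0, sent rp 0 → ok
  r3: data parity 1, sent rp 1 → ok
Recompute each column's even parity and compare to cp:
  c0: data parity 0, sent cp 1 → mismatch
  c1: data parity 0, sent cp 0 → ok
  c2: data parity 0, sent cp 0 → ok
Exactly one row (r1) and one column (c0) fail → the flipped bit is at their intersection.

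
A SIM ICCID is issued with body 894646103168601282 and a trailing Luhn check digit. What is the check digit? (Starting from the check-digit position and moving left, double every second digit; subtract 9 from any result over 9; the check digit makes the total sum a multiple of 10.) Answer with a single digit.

Partial digits right→left: 2 8 2 1 0 6 8 6 1 3 0 1 6 4 6 4 9 8
Double every second digit counting from the check-digit position (so the 1st, 3rd, 5th, ... of the partial from the right).
  doubled (with −9 where >9): 4 4 0 7 2 0 3 3 9 → sum 32
  kept as-is: 8 1 6 6 3 1 4 4 8 → sum 41
Total = 32 + 41 = 73.
Check digit = (10 − (73 mod 10)) mod 10 = 7.

7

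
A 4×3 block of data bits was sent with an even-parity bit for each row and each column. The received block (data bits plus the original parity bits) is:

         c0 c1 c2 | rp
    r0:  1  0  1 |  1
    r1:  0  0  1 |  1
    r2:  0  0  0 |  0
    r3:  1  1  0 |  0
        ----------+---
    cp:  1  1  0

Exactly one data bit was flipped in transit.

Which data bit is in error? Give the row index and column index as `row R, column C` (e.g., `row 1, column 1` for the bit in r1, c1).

row 0, column 0

Recompute each row's even parity and compare to rp:
  r0: data parity 0, sent rp 1 → mismatch
  r1: data parity 1, sent rp 1 → ok
  r2: data parity 0, sent rp 0 → ok
  r3: data parity 0, sent rp 0 → ok
Recompute each column's even parity and compare to cp:
  c0: data parity 0, sent cp 1 → mismatch
  c1: data parity 1, sent cp 1 → ok
  c2: data parity 0, sent cp 0 → ok
Exactly one row (r0) and one column (c0) fail → the flipped bit is at their intersection.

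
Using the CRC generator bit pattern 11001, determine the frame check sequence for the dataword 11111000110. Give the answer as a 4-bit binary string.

1010

Append 4 zeros: 111110001100000. Divide by 11001 (XOR where the leading bit is 1):
  pos 0: 11111 XOR 11001 = 00110
  pos 2: 11000 XOR 11001 = 00001
  pos 6: 10110 XOR 11001 = 01111
  pos 7: 11110 XOR 11001 = 00111
  pos 9: 11100 XOR 11001 = 00101
Remainder (last 4 bits) = 1010. This is the CRC / FCS.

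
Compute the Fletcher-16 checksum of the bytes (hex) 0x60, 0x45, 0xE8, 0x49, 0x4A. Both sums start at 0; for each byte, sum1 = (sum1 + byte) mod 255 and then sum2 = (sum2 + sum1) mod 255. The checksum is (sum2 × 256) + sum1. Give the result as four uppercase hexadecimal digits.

8E22

Running sums (mod 255):
  after byte 0 (0x60): sum1=96, sum2=96
  after byte 1 (0x45): sum1=165, sum2=6
  after byte 2 (0xE8): sum1=142, sum2=148
  after byte 3 (0x49): sum1=215, sum2=108
  after byte 4 (0x4A): sum1=34, sum2=142
Checksum = sum2·256 + sum1 = 142·256 + 34 = 36386 = 0x8E22.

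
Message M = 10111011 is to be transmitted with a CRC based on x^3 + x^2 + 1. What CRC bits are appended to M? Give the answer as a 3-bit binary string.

Append 3 zeros: 10111011000. Divide by 1101 (XOR where the leading bit is 1):
  pos 0: 1011 XOR 1101 = 0110
  pos 1: 1101 XOR 1101 = 0000
  pos 6: 1100 XOR 1101 = 0001
Remainder (last 3 bits) = 010. This is the CRC / FCS.

010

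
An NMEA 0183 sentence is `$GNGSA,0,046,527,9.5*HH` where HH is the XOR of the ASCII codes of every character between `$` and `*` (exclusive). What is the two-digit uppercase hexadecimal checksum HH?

XOR the ASCII codes of the payload characters:
  'G' = 0x47 → acc = 0x47
  'N' = 0x4E → acc = 0x09
  'G' = 0x47 → acc = 0x4E
  'S' = 0x53 → acc = 0x1D
  'A' = 0x41 → acc = 0x5C
  ',' = 0x2C → acc = 0x70
  '0' = 0x30 → acc = 0x40
  ',' = 0x2C → acc = 0x6C
  '0' = 0x30 → acc = 0x5C
  '4' = 0x34 → acc = 0x68
  '6' = 0x36 → acc = 0x5E
  ',' = 0x2C → acc = 0x72
  '5' = 0x35 → acc = 0x47
  '2' = 0x32 → acc = 0x75
  '7' = 0x37 → acc = 0x42
  ',' = 0x2C → acc = 0x6E
  '9' = 0x39 → acc = 0x57
  '.' = 0x2E → acc = 0x79
  '5' = 0x35 → acc = 0x4C
Checksum = 0x4C.

4C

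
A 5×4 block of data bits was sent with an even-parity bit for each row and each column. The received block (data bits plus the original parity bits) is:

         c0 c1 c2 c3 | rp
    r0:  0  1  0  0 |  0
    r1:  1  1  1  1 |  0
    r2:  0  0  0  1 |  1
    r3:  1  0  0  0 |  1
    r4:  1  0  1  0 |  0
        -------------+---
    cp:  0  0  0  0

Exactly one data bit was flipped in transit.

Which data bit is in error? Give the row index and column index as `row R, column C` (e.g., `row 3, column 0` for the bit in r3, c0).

Recompute each row's even parity and compare to rp:
  r0: data parity 1, sent rp 0 → mismatch
  r1: data parity 0, sent rp 0 → ok
  r2: data parity 1, sent rp 1 → ok
  r3: data parity 1, sent rp 1 → ok
  r4: data parity 0, sent rp 0 → ok
Recompute each column's even parity and compare to cp:
  c0: data parity 1, sent cp 0 → mismatch
  c1: data parity 0, sent cp 0 → ok
  c2: data parity 0, sent cp 0 → ok
  c3: data parity 0, sent cp 0 → ok
Exactly one row (r0) and one column (c0) fail → the flipped bit is at their intersection.

row 0, column 0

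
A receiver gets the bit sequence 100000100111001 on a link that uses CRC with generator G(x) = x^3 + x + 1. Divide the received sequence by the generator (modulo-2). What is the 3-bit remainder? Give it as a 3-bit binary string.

000

Modulo-2 division of 100000100111001 by 1011:
  pos 0: 1000 XOR 1011 = 0011
  pos 2: 1100 XOR 1011 = 0111
  pos 3: 1111 XOR 1011 = 0100
  pos 4: 1000 XOR 1011 = 0011
  pos 6: 1101 XOR 1011 = 0110
  pos 7: 1101 XOR 1011 = 0110
  pos 8: 1101 XOR 1011 = 0110
  pos 9: 1100 XOR 1011 = 0111
  pos 10: 1110 XOR 1011 = 0101
  pos 11: 1011 XOR 1011 = 0000
Remainder = 000 (zero — the frame passes the CRC check).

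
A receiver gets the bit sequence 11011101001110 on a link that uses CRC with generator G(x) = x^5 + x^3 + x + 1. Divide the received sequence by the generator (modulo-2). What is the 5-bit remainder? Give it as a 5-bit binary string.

Modulo-2 division of 11011101001110 by 101011:
  pos 0: 110111 XOR 101011 = 011100
  pos 1: 111000 XOR 101011 = 010011
  pos 2: 100111 XOR 101011 = 001100
  pos 4: 110000 XOR 101011 = 011011
  pos 5: 110111 XOR 101011 = 011100
  pos 6: 111001 XOR 101011 = 010010
  pos 7: 100101 XOR 101011 = 001110
Remainder = 11100 (nonzero — an error is detected).

11100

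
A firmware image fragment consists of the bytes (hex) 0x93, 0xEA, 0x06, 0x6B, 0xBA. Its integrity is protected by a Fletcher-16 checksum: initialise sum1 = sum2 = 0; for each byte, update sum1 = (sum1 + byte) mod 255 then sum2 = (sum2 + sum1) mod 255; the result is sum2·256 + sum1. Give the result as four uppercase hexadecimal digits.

Running sums (mod 255):
  after byte 0 (0x93): sum1=147, sum2=147
  after byte 1 (0xEA): sum1=126, sum2=18
  after byte 2 (0x06): sum1=132, sum2=150
  after byte 3 (0x6B): sum1=239, sum2=134
  after byte 4 (0xBA): sum1=170, sum2=49
Checksum = sum2·256 + sum1 = 49·256 + 170 = 12714 = 0x31AA.

31AA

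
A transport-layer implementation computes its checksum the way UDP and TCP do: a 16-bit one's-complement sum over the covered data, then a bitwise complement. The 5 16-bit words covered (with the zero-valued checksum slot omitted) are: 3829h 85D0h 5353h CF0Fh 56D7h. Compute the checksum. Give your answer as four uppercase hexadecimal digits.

One's-complement addition (fold any carry out of bit 15 back into bit 0):
  0x3829 + 0x85D0 = 0x0BDF9
  0xBDF9 + 0x5353 = 0x1114C → wrap carry → 0x114D
  0x114D + 0xCF0F = 0x0E05C
  0xE05C + 0x56D7 = 0x13733 → wrap carry → 0x3734
One's-complement sum = 0x3734.
Checksum = ~0x3734 & 0xFFFF = 0xC8CB.

C8CB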